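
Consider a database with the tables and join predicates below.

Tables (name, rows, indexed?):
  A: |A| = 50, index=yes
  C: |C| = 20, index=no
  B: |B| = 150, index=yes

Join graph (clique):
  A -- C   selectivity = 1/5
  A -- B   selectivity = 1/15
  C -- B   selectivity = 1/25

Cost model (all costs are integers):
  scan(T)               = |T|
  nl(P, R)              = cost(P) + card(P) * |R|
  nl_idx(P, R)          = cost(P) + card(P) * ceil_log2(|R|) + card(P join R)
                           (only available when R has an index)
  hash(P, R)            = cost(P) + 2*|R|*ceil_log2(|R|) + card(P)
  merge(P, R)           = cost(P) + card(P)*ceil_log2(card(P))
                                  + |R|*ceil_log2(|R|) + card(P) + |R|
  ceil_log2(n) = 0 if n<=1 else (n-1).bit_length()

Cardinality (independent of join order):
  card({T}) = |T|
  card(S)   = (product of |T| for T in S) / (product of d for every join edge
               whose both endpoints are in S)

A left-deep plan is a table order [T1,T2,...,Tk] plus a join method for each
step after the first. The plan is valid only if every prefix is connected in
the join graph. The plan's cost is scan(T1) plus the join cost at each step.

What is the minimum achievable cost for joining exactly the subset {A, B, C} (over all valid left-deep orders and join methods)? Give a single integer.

Selinger DP over subsets of {A,B,C}:
  {A}: scan cost=50, card=50
  {C}: scan cost=20, card=20
  {B}: scan cost=150, card=150
  {AC}: card=200; try (C,hash)→300, (A,nl_idx)→340, (A,merge)→490, (C,merge)→520, (A,hash)→640, (A,nl)→1020 …(+1); best=300 via (C,hash)
  {AB}: card=500; try (A,hash)→900, (B,nl_idx)→950, (A,nl_idx)→1550, (B,merge)→1750, (A,merge)→1850, (B,hash)→2500 …(+2); best=900 via (A,hash)
  {BC}: card=120; try (B,nl_idx)→300, (C,hash)→500, (B,merge)→1490, (C,merge)→1620, (B,hash)→2440, (B,nl)→3020 …(+1); best=300 via (B,nl_idx)
  {ABC}: card=80; try (A,hash)→1020, (A,nl_idx)→1100, (C,hash)→1600, (A,merge)→1610, (B,nl_idx)→1980, (B,hash)→2900 …(+5); best=1020 via (A,hash)

1020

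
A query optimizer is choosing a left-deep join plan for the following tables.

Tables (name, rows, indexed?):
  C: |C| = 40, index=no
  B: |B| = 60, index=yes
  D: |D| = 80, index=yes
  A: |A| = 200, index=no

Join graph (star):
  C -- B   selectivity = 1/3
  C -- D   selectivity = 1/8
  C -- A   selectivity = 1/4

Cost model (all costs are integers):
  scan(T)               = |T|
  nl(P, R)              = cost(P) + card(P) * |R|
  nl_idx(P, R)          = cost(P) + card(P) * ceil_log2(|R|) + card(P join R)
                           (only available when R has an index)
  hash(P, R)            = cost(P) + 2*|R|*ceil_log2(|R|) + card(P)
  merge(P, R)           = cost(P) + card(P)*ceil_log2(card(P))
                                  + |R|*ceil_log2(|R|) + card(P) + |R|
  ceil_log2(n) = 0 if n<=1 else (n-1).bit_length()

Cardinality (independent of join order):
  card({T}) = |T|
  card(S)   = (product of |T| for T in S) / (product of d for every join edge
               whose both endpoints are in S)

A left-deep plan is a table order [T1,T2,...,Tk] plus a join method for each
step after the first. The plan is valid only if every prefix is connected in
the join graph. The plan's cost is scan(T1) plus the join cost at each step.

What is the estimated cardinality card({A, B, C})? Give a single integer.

40000

Tables in S: A(200), B(60), C(40)
Edges inside S: C-B(d=3), C-A(d=4)
numerator = 200 * 60 * 40 = 480000
denominator = 3 * 4 = 12
card(S) = 480000 / 12 = 40000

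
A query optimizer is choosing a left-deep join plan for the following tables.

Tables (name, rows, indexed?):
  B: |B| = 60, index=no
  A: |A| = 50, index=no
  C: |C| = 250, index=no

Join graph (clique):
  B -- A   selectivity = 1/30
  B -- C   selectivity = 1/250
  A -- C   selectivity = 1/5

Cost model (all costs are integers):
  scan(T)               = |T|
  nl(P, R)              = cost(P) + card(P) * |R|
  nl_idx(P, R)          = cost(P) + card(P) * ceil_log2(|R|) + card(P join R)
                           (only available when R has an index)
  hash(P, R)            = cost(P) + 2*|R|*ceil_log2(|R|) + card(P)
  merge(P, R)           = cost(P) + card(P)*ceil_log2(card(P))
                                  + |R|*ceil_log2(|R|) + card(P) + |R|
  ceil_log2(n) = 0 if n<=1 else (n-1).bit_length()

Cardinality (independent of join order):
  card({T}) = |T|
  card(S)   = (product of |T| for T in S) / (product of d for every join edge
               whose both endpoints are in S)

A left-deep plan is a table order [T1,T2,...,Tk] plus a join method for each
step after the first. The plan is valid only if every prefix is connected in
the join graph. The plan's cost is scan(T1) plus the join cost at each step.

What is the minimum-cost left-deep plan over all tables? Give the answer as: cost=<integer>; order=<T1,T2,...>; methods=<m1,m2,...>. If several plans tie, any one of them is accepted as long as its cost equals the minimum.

Selinger DP (subsets sized 1..n):
  {B}: scan cost=60, card=60
  {A}: scan cost=50, card=50
  {C}: scan cost=250, card=250
  {AB}: card=100; try (A,hash)→720, (B,hash)→820, (B,merge)→820, (A,merge)→830, (B,nl)→3050, (A,nl)→3060; best=720 via (A,hash)
  {BC}: card=60; try (B,hash)→1220, (C,merge)→2730, (B,merge)→2920, (C,hash)→4120, (C,nl)→15060, (B,nl)→15250; best=1220 via (B,hash)
  {AC}: card=2500; try (A,hash)→1100, (C,merge)→2650, (A,merge)→2850, (C,hash)→4100, (C,nl)→12550, (A,nl)→12750; best=1100 via (A,hash)
  {ABC}: card=20; try (A,hash)→1880, (A,merge)→1990, (C,merge)→3770, (A,nl)→4220, (B,hash)→4320, (C,hash)→4820 …(+3); best=1880 via (A,hash)

cost=1880; order=C,B,A; methods=hash,hash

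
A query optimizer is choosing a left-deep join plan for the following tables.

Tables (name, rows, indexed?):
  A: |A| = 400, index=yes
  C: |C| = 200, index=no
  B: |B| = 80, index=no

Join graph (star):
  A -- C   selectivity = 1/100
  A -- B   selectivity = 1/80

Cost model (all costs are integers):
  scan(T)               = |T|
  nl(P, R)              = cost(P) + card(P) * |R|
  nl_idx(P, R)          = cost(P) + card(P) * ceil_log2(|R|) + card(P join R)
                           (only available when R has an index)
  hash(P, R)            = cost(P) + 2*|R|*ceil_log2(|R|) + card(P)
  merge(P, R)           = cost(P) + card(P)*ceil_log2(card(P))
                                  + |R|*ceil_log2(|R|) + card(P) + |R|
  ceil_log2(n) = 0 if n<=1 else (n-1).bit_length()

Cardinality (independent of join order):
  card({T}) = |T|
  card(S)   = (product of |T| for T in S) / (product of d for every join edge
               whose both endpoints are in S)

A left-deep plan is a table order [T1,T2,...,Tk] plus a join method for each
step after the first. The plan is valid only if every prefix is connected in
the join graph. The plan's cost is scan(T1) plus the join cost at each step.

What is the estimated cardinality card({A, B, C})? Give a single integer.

800

Tables in S: A(400), B(80), C(200)
Edges inside S: A-C(d=100), A-B(d=80)
numerator = 400 * 80 * 200 = 6400000
denominator = 100 * 80 = 8000
card(S) = 6400000 / 8000 = 800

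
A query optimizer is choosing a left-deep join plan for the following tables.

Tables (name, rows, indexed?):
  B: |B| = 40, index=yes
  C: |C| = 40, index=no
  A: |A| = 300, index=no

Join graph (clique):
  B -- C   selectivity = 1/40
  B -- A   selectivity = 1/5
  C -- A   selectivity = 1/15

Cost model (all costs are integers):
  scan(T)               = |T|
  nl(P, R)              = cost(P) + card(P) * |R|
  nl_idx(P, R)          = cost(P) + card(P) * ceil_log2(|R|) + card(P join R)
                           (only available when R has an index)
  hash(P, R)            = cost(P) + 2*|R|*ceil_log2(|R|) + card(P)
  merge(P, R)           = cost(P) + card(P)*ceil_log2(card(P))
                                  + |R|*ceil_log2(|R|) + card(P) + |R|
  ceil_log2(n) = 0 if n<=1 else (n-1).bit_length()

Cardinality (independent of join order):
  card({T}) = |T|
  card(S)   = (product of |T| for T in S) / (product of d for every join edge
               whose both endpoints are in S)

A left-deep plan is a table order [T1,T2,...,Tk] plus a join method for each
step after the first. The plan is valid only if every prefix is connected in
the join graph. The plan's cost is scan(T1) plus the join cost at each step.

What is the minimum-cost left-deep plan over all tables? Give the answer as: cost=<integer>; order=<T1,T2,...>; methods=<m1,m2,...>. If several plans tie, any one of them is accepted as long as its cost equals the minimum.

Selinger DP (subsets sized 1..n):
  {B}: scan cost=40, card=40
  {C}: scan cost=40, card=40
  {A}: scan cost=300, card=300
  {BC}: card=40; try (B,nl_idx)→320, (C,hash)→560, (B,hash)→560, (C,merge)→600, (B,merge)→600, (C,nl)→1640 …(+1); best=320 via (B,nl_idx)
  {AB}: card=2400; try (B,hash)→1080, (A,merge)→3320, (B,merge)→3580, (B,nl_idx)→4500, (A,hash)→5480, (A,nl)→12040 …(+1); best=1080 via (B,hash)
  {AC}: card=800; try (C,hash)→1080, (A,merge)→3320, (C,merge)→3580, (A,hash)→5480, (A,nl)→12040, (C,nl)→12300; best=1080 via (C,hash)
  {ABC}: card=160; try (B,hash)→2360, (A,merge)→3600, (C,hash)→3960, (A,hash)→5760, (B,nl_idx)→6040, (B,merge)→10160 …(+4); best=2360 via (B,hash)

cost=2360; order=A,C,B; methods=hash,hash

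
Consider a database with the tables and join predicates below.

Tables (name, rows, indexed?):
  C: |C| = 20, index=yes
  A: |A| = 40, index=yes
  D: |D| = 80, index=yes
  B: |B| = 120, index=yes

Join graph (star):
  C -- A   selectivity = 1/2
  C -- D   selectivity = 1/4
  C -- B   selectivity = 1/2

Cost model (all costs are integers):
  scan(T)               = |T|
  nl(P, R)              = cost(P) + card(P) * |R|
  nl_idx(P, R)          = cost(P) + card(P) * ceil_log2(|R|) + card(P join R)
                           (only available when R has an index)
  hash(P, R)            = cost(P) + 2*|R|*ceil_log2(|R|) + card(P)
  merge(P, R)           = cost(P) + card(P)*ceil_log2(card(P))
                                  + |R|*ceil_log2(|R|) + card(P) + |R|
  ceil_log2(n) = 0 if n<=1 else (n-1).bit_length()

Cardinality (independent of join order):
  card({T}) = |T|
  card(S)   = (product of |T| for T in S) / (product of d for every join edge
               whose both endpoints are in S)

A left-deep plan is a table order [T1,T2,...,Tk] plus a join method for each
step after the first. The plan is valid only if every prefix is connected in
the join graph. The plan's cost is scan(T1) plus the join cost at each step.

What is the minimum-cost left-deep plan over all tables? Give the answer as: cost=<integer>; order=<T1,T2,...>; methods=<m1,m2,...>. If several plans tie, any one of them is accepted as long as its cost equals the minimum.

cost=10920; order=D,C,A,B; methods=hash,hash,hash

Selinger DP (subsets sized 1..n):
  {C}: scan cost=20, card=20
  {A}: scan cost=40, card=40
  {D}: scan cost=80, card=80
  {B}: scan cost=120, card=120
  {AC}: card=400; try (C,hash)→280, (A,merge)→420, (C,merge)→440, (A,hash)→520, (A,nl_idx)→540, (C,nl_idx)→640 …(+2); best=280 via (C,hash)
  {CD}: card=400; try (C,hash)→360, (D,nl_idx)→560, (D,merge)→780, (C,merge)→840, (C,nl_idx)→880, (D,hash)→1160 …(+2); best=360 via (C,hash)
  {BC}: card=1200; try (C,hash)→440, (B,merge)→1100, (C,merge)→1200, (B,nl_idx)→1360, (B,hash)→1720, (C,nl_idx)→1920 …(+2); best=440 via (C,hash)
  {ACD}: card=8000; try (A,hash)→1240, (D,hash)→1800, (A,merge)→4640, (D,merge)→4920, (A,nl_idx)→10760, (D,nl_idx)→11080 …(+2); best=1240 via (A,hash)
  {ABC}: card=24000; try (A,hash)→2120, (B,hash)→2360, (B,merge)→5240, (A,merge)→15120, (B,nl_idx)→27080, (A,nl_idx)→31640 …(+2); best=2120 via (A,hash)
  {BCD}: card=24000; try (B,hash)→2440, (D,hash)→2760, (B,merge)→5320, (D,merge)→15480, (B,nl_idx)→27160, (D,nl_idx)→32840 …(+2); best=2440 via (B,hash)
  {ABCD}: card=480000; try (B,hash)→10920, (A,hash)→26920, (D,hash)→27240, (B,merge)→114200, (A,merge)→386720, (D,merge)→386760 …(+6); best=10920 via (B,hash)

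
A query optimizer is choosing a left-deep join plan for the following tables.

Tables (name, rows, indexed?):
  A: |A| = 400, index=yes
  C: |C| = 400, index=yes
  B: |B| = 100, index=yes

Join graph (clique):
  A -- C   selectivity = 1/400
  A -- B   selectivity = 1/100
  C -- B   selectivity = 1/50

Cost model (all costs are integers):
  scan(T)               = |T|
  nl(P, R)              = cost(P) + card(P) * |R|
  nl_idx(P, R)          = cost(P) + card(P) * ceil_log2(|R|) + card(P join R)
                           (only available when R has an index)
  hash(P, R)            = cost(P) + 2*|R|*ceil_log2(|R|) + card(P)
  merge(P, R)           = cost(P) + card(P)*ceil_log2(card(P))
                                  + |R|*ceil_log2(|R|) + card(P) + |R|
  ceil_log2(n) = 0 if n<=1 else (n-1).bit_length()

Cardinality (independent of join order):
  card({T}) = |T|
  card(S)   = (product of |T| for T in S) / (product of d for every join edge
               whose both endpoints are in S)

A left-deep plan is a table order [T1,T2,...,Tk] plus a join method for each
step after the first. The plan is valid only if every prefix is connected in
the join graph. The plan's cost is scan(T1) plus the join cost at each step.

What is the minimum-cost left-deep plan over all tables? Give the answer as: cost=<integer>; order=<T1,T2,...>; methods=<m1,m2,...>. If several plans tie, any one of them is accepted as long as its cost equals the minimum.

cost=5008; order=B,A,C; methods=nl_idx,nl_idx

Selinger DP (subsets sized 1..n):
  {A}: scan cost=400, card=400
  {C}: scan cost=400, card=400
  {B}: scan cost=100, card=100
  {AC}: card=400; try (C,nl_idx)→4400, (A,nl_idx)→4400, (C,hash)→8000, (A,hash)→8000, (C,merge)→8400, (A,merge)→8400 …(+2); best=4400 via (C,nl_idx)
  {AB}: card=400; try (A,nl_idx)→1400, (B,hash)→2200, (B,nl_idx)→3600, (A,merge)→4900, (B,merge)→5200, (A,hash)→7400 …(+2); best=1400 via (A,nl_idx)
  {BC}: card=800; try (C,nl_idx)→1800, (B,hash)→2200, (B,nl_idx)→4000, (C,merge)→4900, (B,merge)→5200, (C,hash)→7400 …(+2); best=1800 via (C,nl_idx)
  {ABC}: card=8; try (C,nl_idx)→5008, (B,hash)→6200, (B,nl_idx)→7208, (C,hash)→9000, (A,nl_idx)→9008, (B,merge)→9200 …(+6); best=5008 via (C,nl_idx)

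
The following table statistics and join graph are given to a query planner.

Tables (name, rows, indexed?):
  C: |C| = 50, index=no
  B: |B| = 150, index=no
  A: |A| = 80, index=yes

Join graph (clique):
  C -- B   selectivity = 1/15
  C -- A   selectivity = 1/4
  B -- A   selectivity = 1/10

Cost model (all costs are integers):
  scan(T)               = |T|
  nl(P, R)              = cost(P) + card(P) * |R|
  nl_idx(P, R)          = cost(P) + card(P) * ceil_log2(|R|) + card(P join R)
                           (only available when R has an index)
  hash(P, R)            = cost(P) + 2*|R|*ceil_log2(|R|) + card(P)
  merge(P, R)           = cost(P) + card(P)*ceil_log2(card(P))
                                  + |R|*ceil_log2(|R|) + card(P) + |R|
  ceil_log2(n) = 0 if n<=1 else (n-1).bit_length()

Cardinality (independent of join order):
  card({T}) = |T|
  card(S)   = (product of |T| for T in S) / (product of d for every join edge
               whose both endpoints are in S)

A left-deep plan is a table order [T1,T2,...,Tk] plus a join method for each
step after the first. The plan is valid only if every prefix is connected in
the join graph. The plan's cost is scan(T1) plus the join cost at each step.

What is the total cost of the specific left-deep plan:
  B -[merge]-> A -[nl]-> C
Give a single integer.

62140

step 1: scan B: cost=150, card=150
step 2: join A via merge
    card(P join A) = 150*80/(10) = 1200
    cost = 150 + 150*8 + 80*7 + 150 + 80 = 2140
step 3: join C via nl
    card(P join C) = 1200*50/(15*4) = 1000
    cost = 2140 + 1200*50 = 62140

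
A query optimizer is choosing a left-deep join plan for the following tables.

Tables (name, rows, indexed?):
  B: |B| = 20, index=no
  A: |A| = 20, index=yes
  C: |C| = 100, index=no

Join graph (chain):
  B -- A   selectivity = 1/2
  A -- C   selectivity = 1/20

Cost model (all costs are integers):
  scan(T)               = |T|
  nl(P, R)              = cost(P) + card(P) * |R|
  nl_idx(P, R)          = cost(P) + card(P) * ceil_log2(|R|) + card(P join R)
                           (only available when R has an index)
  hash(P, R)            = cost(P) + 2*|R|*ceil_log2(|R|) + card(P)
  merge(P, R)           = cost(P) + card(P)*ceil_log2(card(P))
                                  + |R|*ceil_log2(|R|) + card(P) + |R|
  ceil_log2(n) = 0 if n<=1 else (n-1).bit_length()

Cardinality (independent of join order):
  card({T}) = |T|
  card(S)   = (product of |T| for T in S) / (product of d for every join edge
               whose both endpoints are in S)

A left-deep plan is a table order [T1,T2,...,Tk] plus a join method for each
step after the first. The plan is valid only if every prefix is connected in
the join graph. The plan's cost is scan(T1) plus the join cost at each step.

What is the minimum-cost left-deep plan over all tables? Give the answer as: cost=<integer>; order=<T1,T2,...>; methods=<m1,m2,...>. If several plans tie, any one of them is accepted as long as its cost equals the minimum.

Selinger DP (subsets sized 1..n):
  {B}: scan cost=20, card=20
  {A}: scan cost=20, card=20
  {C}: scan cost=100, card=100
  {AB}: card=200; try (B,hash)→240, (A,hash)→240, (B,merge)→260, (A,merge)→260, (A,nl_idx)→320, (B,nl)→420 …(+1); best=240 via (B,hash)
  {AC}: card=100; try (A,hash)→400, (A,nl_idx)→700, (C,merge)→940, (A,merge)→1020, (C,hash)→1440, (C,nl)→2020 …(+1); best=400 via (A,hash)
  {ABC}: card=1000; try (B,hash)→700, (B,merge)→1320, (C,hash)→1840, (B,nl)→2400, (C,merge)→2840, (C,nl)→20240; best=700 via (B,hash)

cost=700; order=C,A,B; methods=hash,hash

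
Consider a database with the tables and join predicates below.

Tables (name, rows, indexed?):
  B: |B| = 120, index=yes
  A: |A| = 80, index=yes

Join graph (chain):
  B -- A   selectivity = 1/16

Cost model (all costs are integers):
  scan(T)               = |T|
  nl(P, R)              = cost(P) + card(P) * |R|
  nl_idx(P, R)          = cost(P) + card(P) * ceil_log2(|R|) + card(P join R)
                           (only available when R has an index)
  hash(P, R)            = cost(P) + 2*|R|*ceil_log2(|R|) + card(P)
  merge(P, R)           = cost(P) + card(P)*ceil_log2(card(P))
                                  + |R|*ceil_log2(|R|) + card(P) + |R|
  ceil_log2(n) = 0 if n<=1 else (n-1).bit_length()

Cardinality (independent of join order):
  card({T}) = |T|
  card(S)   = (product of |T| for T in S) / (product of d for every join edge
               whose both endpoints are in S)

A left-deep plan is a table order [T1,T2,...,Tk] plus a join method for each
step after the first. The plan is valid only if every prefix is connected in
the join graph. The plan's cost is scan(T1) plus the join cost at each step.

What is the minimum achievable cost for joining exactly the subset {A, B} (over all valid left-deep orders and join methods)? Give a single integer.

1240

Selinger DP over subsets of {A,B}:
  {B}: scan cost=120, card=120
  {A}: scan cost=80, card=80
  {AB}: card=600; try (B,nl_idx)→1240, (A,hash)→1360, (A,nl_idx)→1560, (B,merge)→1680, (A,merge)→1720, (B,hash)→1840 …(+2); best=1240 via (B,nl_idx)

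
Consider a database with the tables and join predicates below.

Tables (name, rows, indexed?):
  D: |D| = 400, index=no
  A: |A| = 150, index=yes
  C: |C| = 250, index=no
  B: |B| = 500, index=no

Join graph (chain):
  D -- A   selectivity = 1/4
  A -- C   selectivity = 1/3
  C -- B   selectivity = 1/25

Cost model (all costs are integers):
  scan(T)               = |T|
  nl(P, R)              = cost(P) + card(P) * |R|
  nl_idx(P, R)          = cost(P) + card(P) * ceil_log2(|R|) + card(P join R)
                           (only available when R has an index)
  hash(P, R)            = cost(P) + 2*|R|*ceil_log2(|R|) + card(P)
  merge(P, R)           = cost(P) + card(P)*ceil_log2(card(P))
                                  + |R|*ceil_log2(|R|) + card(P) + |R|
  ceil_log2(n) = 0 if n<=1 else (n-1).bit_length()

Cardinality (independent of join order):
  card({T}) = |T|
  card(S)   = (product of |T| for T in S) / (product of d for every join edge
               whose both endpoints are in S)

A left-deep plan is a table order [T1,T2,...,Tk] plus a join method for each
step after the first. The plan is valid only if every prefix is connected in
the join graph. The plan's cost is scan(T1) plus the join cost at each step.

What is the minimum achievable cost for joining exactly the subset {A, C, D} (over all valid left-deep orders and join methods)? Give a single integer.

Selinger DP over subsets of {A,C,D}:
  {D}: scan cost=400, card=400
  {A}: scan cost=150, card=150
  {C}: scan cost=250, card=250
  {AD}: card=15000; try (A,hash)→3200, (D,merge)→5500, (A,merge)→5750, (D,hash)→7500, (A,nl_idx)→18600, (D,nl)→60150 …(+1); best=3200 via (A,hash)
  {AC}: card=12500; try (A,hash)→2900, (C,merge)→3750, (A,merge)→3850, (C,hash)→4300, (A,nl_idx)→14750, (C,nl)→37650 …(+1); best=2900 via (A,hash)
  {ACD}: card=1250000; try (C,hash)→22200, (D,hash)→22600, (D,merge)→194400, (C,merge)→230450, (C,nl)→3753200, (D,nl)→5002900; best=22200 via (C,hash)

22200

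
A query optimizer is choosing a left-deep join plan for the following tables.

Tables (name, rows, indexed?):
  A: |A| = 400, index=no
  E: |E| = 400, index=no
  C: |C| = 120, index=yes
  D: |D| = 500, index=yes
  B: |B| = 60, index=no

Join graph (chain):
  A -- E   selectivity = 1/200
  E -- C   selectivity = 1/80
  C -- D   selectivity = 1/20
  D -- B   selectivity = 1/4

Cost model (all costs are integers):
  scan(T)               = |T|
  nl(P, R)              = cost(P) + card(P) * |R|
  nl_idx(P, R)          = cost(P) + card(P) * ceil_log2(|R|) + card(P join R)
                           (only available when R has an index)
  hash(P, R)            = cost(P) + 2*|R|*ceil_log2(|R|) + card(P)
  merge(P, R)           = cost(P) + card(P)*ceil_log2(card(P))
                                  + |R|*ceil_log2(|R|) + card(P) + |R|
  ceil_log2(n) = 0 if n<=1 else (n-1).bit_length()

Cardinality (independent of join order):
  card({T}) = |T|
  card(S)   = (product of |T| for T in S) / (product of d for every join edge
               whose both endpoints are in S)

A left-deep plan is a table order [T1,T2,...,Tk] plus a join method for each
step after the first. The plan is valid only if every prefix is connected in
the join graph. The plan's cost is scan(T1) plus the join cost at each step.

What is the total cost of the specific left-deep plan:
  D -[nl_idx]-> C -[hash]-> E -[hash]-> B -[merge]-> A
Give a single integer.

step 1: scan D: cost=500, card=500
step 2: join C via nl_idx
    card(P join C) = 500*120/(20) = 3000
    cost = 500 + 500*7 + 3000 = 7000
step 3: join E via hash
    card(P join E) = 3000*400/(80) = 15000
    cost = 7000 + 2*400*9 + 3000 = 17200
step 4: join B via hash
    card(P join B) = 15000*60/(4) = 225000
    cost = 17200 + 2*60*6 + 15000 = 32920
step 5: join A via merge
    card(P join A) = 225000*400/(200) = 450000
    cost = 32920 + 225000*18 + 400*9 + 225000 + 400 = 4311920

4311920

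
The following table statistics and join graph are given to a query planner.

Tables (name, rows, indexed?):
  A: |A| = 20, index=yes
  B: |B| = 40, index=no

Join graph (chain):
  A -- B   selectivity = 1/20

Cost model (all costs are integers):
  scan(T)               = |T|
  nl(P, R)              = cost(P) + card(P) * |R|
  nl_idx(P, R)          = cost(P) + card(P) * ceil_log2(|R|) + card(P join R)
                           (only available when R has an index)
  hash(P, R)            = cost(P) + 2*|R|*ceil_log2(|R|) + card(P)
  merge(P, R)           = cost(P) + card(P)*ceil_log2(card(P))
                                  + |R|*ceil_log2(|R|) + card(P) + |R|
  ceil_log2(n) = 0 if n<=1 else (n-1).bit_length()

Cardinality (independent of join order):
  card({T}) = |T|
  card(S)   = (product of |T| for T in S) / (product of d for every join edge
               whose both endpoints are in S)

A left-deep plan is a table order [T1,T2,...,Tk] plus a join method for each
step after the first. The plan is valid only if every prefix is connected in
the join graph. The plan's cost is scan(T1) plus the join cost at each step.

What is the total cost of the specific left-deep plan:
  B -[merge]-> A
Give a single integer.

440

step 1: scan B: cost=40, card=40
step 2: join A via merge
    card(P join A) = 40*20/(20) = 40
    cost = 40 + 40*6 + 20*5 + 40 + 20 = 440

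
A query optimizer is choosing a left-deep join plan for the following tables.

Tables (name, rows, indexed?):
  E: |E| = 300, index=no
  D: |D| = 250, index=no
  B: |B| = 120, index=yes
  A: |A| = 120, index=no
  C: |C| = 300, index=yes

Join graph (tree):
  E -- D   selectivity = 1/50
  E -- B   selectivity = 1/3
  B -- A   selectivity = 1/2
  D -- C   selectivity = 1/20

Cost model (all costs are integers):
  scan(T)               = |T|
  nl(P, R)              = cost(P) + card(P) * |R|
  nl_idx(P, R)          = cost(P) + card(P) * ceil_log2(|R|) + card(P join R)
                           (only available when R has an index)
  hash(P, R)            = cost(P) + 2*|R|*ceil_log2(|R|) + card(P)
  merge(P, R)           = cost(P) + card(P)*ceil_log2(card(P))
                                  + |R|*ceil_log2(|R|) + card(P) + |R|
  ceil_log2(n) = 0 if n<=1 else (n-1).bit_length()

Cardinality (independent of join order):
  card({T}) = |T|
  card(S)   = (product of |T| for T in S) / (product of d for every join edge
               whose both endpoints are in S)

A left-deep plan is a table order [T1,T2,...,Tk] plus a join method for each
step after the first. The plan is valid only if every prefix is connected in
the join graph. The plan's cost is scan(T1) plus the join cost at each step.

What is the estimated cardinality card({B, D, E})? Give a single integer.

60000

Tables in S: B(120), D(250), E(300)
Edges inside S: E-D(d=50), E-B(d=3)
numerator = 120 * 250 * 300 = 9000000
denominator = 50 * 3 = 150
card(S) = 9000000 / 150 = 60000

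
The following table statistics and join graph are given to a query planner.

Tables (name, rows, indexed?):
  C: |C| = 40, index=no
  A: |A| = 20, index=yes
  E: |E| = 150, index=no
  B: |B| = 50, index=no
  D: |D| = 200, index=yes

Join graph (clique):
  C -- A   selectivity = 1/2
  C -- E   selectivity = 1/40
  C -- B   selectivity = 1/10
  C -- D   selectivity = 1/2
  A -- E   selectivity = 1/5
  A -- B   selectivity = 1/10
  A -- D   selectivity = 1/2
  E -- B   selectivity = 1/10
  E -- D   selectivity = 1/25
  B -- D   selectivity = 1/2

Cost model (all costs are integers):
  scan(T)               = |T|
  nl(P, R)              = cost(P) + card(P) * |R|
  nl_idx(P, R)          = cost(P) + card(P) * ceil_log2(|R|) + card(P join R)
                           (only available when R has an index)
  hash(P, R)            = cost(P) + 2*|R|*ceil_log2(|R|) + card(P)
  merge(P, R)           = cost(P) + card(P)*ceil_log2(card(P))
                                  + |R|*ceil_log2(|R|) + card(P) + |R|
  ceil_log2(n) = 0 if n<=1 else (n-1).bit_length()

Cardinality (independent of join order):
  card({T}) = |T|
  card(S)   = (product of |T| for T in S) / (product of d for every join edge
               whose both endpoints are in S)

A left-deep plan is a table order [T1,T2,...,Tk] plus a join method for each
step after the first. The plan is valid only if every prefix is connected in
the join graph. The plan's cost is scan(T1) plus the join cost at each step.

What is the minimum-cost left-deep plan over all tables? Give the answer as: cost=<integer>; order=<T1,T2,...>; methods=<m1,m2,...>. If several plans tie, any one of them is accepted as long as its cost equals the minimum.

Selinger DP (subsets sized 1..n):
  {C}: scan cost=40, card=40
  {A}: scan cost=20, card=20
  {E}: scan cost=150, card=150
  {B}: scan cost=50, card=50
  {D}: scan cost=200, card=200
  {AC}: card=400; try (A,hash)→280, (C,merge)→420, (A,merge)→440, (C,hash)→520, (A,nl_idx)→640, (C,nl)→820 …(+1); best=280 via (A,hash)
  {CE}: card=150; try (C,hash)→780, (E,merge)→1670, (C,merge)→1780, (E,hash)→2480, (E,nl)→6040, (C,nl)→6150; best=780 via (C,hash)
  {BC}: card=200; try (C,hash)→580, (B,merge)→670, (C,merge)→680, (B,hash)→680, (B,nl)→2040, (C,nl)→2050; best=580 via (C,hash)
  {CD}: card=4000; try (C,hash)→880, (D,merge)→2120, (C,merge)→2280, (D,hash)→3280, (D,nl_idx)→4360, (D,nl)→8040 …(+1); best=880 via (C,hash)
  {AE}: card=600; try (A,hash)→500, (E,merge)→1490, (A,nl_idx)→1500, (A,merge)→1620, (E,hash)→2440, (E,nl)→3020 …(+1); best=500 via (A,hash)
  {AB}: card=100; try (A,hash)→300, (A,nl_idx)→400, (B,merge)→490, (A,merge)→520, (B,hash)→640, (B,nl)→1020 …(+1); best=300 via (A,hash)
  {AD}: card=2000; try (A,hash)→600, (D,merge)→1940, (A,merge)→2120, (D,nl_idx)→2180, (A,nl_idx)→3200, (D,hash)→3240 …(+2); best=600 via (A,hash)
  {BE}: card=750; try (B,hash)→900, (E,merge)→1750, (B,merge)→1850, (E,hash)→2500, (E,nl)→7550, (B,nl)→7650; best=900 via (B,hash)
  {DE}: card=1200; try (D,nl_idx)→2550, (E,hash)→2800, (D,merge)→3300, (E,merge)→3350, (D,hash)→3500, (D,nl)→30150 …(+1); best=2550 via (D,nl_idx)
  {BD}: card=5000; try (B,hash)→1000, (D,merge)→2200, (B,merge)→2350, (D,hash)→3300, (D,nl_idx)→5450, (D,nl)→10050 …(+1); best=1000 via (B,hash)
  {ACE}: card=300; try (A,hash)→1130, (C,hash)→1580, (A,nl_idx)→1830, (A,merge)→2250, (E,hash)→3080, (A,nl)→3780 …(+4); best=1130 via (A,hash)
  {ABC}: card=200; try (C,hash)→880, (A,hash)→980, (B,hash)→1280, (C,merge)→1380, (A,nl_idx)→1780, (A,merge)→2500 …(+4); best=880 via (C,hash)
  {ACD}: card=20000; try (C,hash)→3080, (D,hash)→3880, (A,hash)→5080, (D,merge)→6080, (D,nl_idx)→23480, (C,merge)→24880 …(+5); best=3080 via (C,hash)
  {BCE}: card=75; try (B,hash)→1530, (C,hash)→2130, (B,merge)→2480, (E,hash)→3180, (E,merge)→3730, (B,nl)→8280 …(+3); best=1530 via (B,hash)
  {CDE}: card=600; try (D,nl_idx)→2580, (D,merge)→3930, (D,hash)→4130, (C,hash)→4230, (E,hash)→7280, (C,merge)→17230 …(+4); best=2580 via (D,nl_idx)
  {BCD}: card=10000; try (D,hash)→3980, (D,merge)→4180, (B,hash)→5480, (C,hash)→6480, (D,nl_idx)→12180, (D,nl)→40580 …(+4); best=3980 via (D,hash)
  {ABE}: card=300; try (B,hash)→1700, (A,hash)→1850, (E,merge)→2450, (E,hash)→2800, (A,nl_idx)→4950, (B,merge)→7450 …(+4); best=1700 via (B,hash)
  {ADE}: card=2400; try (A,hash)→3950, (D,hash)→4300, (E,hash)→5000, (D,nl_idx)→7700, (D,merge)→8900, (A,nl_idx)→10950 …(+5); best=3950 via (A,hash)
  {ABD}: card=5000; try (D,merge)→2900, (B,hash)→3200, (D,hash)→3600, (D,nl_idx)→6100, (A,hash)→6200, (D,nl)→20300 …(+5); best=2900 via (D,merge)
  {BDE}: card=3000; try (B,hash)→4350, (D,hash)→4850, (E,hash)→8400, (D,nl_idx)→9900, (D,merge)→10950, (B,merge)→17300 …(+4); best=4350 via (B,hash)
  {ABCE}: card=15; try (A,hash)→1805, (A,nl_idx)→1920, (B,hash)→2030, (A,merge)→2250, (C,hash)→2480, (A,nl)→3030 …(+7); best=1805 via (A,hash)
  {ACDE}: card=600; try (A,hash)→3380, (D,nl_idx)→4130, (D,hash)→4630, (D,merge)→5930, (A,nl_idx)→6180, (C,hash)→6830 …(+8); best=3380 via (A,hash)
  {ABCD}: card=5000; try (D,hash)→4280, (D,merge)→4480, (D,nl_idx)→7480, (C,hash)→8380, (A,hash)→14180, (B,hash)→23680 …(+8); best=4280 via (D,hash)
  {BCDE}: card=150; try (D,nl_idx)→2280, (B,hash)→3780, (D,merge)→3930, (D,hash)→4805, (C,hash)→7830, (B,merge)→9530 …(+7); best=2280 via (D,nl_idx)
  {ABDE}: card=600; try (D,nl_idx)→4700, (D,hash)→5200, (D,merge)→6500, (B,hash)→6950, (A,hash)→7550, (E,hash)→10300 …(+8); best=4700 via (D,nl_idx)
  {ABCDE}: card=15; try (D,nl_idx)→1940, (A,hash)→2630, (A,nl_idx)→3045, (D,merge)→3680, (A,merge)→3750, (B,hash)→4580 …(+11); best=1940 via (D,nl_idx)

cost=1940; order=E,C,B,A,D; methods=hash,hash,hash,nl_idx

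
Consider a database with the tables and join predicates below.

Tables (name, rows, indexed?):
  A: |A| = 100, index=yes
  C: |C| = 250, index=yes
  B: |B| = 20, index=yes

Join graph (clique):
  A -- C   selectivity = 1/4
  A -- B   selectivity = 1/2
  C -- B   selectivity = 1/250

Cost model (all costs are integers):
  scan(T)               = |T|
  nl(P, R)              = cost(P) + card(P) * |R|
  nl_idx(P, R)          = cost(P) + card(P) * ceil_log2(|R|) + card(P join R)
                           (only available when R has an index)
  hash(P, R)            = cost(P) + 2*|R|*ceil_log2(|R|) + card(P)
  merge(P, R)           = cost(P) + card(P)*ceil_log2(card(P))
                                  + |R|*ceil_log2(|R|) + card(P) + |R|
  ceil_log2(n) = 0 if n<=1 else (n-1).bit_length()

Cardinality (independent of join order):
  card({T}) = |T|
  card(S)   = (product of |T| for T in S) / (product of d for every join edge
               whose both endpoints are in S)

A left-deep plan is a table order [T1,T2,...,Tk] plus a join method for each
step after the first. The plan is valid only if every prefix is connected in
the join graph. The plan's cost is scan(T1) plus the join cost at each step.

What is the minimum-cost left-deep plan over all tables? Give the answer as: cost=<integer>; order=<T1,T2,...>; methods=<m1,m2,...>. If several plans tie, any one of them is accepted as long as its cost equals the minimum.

cost=590; order=B,C,A; methods=nl_idx,nl_idx

Selinger DP (subsets sized 1..n):
  {A}: scan cost=100, card=100
  {C}: scan cost=250, card=250
  {B}: scan cost=20, card=20
  {AC}: card=6250; try (A,hash)→1900, (C,merge)→3150, (A,merge)→3300, (C,hash)→4200, (C,nl_idx)→7150, (A,nl_idx)→8250 …(+2); best=1900 via (A,hash)
  {AB}: card=1000; try (B,hash)→400, (A,merge)→940, (B,merge)→1020, (A,nl_idx)→1160, (A,hash)→1440, (B,nl_idx)→1600 …(+2); best=400 via (B,hash)
  {BC}: card=20; try (C,nl_idx)→200, (B,hash)→700, (B,nl_idx)→1520, (C,merge)→2390, (B,merge)→2620, (C,hash)→4040 …(+2); best=200 via (C,nl_idx)
  {ABC}: card=250; try (A,nl_idx)→590, (A,merge)→1120, (A,hash)→1620, (A,nl)→2200, (C,hash)→5400, (B,hash)→8350 …(+6); best=590 via (A,nl_idx)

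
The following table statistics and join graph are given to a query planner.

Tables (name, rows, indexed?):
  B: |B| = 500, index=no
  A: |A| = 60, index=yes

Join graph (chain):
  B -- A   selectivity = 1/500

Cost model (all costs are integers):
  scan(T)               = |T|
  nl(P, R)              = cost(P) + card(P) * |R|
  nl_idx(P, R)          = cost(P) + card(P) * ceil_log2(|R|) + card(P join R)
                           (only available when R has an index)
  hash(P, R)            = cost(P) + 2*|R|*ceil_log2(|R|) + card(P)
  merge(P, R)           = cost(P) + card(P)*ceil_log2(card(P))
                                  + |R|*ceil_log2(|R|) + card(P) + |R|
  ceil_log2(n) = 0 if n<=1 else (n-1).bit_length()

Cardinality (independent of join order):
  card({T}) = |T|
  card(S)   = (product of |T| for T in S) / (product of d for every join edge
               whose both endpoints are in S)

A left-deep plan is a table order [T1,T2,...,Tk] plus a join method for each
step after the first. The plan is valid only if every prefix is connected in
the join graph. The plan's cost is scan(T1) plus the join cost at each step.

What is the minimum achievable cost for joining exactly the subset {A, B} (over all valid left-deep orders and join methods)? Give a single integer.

1720

Selinger DP over subsets of {A,B}:
  {B}: scan cost=500, card=500
  {A}: scan cost=60, card=60
  {AB}: card=60; try (A,hash)→1720, (A,nl_idx)→3560, (B,merge)→5480, (A,merge)→5920, (B,hash)→9120, (B,nl)→30060 …(+1); best=1720 via (A,hash)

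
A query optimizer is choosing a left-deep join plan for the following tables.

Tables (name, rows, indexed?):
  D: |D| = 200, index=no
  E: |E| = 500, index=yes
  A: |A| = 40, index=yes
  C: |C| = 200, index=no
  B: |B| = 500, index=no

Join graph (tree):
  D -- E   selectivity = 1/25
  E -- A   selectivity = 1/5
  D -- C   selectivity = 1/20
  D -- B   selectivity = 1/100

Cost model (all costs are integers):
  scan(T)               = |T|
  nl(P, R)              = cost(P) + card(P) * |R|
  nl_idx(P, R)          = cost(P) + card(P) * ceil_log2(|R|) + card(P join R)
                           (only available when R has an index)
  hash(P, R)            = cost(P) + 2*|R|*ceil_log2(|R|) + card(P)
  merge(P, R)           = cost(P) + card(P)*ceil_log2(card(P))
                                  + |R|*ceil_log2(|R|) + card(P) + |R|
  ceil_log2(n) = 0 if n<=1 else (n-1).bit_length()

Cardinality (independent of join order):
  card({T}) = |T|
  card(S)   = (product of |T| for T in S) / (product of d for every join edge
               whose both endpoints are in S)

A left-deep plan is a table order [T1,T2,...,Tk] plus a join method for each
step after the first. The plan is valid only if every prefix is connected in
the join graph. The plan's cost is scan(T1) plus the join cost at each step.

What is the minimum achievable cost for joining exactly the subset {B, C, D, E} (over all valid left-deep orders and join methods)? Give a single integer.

Selinger DP over subsets of {B,C,D,E}:
  {D}: scan cost=200, card=200
  {E}: scan cost=500, card=500
  {C}: scan cost=200, card=200
  {B}: scan cost=500, card=500
  {DE}: card=4000; try (D,hash)→4200, (E,nl_idx)→6000, (E,merge)→7000, (D,merge)→7300, (E,hash)→9400, (E,nl)→100200 …(+1); best=4200 via (D,hash)
  {CD}: card=2000; try (D,hash)→3600, (C,hash)→3600, (D,merge)→3800, (C,merge)→3800, (D,nl)→40200, (C,nl)→40200; best=3600 via (D,hash)
  {BD}: card=1000; try (D,hash)→4200, (B,merge)→7000, (D,merge)→7300, (B,hash)→9400, (B,nl)→100200, (D,nl)→100500; best=4200 via (D,hash)
  {CDE}: card=40000; try (C,hash)→11400, (E,hash)→14600, (E,merge)→32600, (C,merge)→58000, (E,nl_idx)→61600, (C,nl)→804200 …(+1); best=11400 via (C,hash)
  {BDE}: card=20000; try (E,hash)→14200, (B,hash)→17200, (E,merge)→20200, (E,nl_idx)→33200, (B,merge)→61200, (E,nl)→504200 …(+1); best=14200 via (E,hash)
  {BCD}: card=10000; try (C,hash)→8400, (B,hash)→14600, (C,merge)→17000, (B,merge)→32600, (C,nl)→204200, (B,nl)→1003600; best=8400 via (C,hash)
  {BCDE}: card=200000; try (E,hash)→27400, (C,hash)→37400, (B,hash)→60400, (E,merge)→163400, (E,nl_idx)→298400, (C,merge)→336000 …(+4); best=27400 via (E,hash)

27400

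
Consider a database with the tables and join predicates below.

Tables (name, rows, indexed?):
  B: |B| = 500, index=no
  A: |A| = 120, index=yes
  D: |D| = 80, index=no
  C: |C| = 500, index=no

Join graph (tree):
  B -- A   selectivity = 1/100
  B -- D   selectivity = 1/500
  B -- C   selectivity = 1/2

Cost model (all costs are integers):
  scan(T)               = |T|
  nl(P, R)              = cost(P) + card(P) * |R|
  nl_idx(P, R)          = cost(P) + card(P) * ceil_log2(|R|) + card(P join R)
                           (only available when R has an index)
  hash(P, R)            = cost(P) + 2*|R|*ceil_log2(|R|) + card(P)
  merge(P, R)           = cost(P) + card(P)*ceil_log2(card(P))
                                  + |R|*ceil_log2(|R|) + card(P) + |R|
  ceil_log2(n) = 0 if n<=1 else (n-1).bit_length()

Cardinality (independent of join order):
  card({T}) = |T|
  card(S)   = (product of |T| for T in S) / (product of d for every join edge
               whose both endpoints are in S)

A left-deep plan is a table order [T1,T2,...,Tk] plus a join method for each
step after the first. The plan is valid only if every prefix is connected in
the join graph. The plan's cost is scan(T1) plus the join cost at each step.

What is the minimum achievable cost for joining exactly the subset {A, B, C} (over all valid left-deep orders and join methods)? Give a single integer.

Selinger DP over subsets of {A,B,C}:
  {B}: scan cost=500, card=500
  {A}: scan cost=120, card=120
  {C}: scan cost=500, card=500
  {AB}: card=600; try (A,hash)→2680, (A,nl_idx)→4600, (B,merge)→6080, (A,merge)→6460, (B,hash)→9240, (B,nl)→60120 …(+1); best=2680 via (A,hash)
  {BC}: card=125000; try (C,hash)→10000, (B,hash)→10000, (C,merge)→10500, (B,merge)→10500, (C,nl)→250500, (B,nl)→250500; best=10000 via (C,hash)
  {ABC}: card=150000; try (C,hash)→12280, (C,merge)→14280, (A,hash)→136680, (C,nl)→302680, (A,nl_idx)→1035000, (A,merge)→2260960 …(+1); best=12280 via (C,hash)

12280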